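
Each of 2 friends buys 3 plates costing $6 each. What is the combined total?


Cost per person:
3 x $6 = $18
Group total:
2 x $18 = $36

$36


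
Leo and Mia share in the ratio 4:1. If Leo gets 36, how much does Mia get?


Find the multiplier:
36 / 4 = 9
Apply to Mia's share:
1 x 9 = 9

9


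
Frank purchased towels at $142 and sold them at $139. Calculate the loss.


Selling price = $139
Cost price = $142
Loss = cost price - selling price:
Loss = $142 - $139 = $3

$3


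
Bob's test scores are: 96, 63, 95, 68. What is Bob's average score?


Add the scores:
96 + 63 + 95 + 68 = 322
Divide by the number of tests:
322 / 4 = 80.5

80.5


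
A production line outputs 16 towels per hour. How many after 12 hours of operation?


Production rate: 16 towels per hour
Time: 12 hours
Total: 16 x 12 = 192 towels

192 towels


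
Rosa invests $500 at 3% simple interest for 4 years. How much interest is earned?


Use the formula I = P x R x T / 100
P x R x T = 500 x 3 x 4 = 6000
I = 6000 / 100 = $60

$60


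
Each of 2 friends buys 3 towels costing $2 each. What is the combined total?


Cost per person:
3 x $2 = $6
Group total:
2 x $6 = $12

$12


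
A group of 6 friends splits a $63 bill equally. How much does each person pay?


Total bill: $63
Number of people: 6
Each pays: $63 / 6 = $10.50

$10.50


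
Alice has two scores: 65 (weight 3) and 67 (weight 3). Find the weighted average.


Weighted sum:
3 x 65 + 3 x 67 = 396
Total weight:
3 + 3 = 6
Weighted average:
396 / 6 = 66

66


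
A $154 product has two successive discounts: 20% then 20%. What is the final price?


First discount:
20% of $154 = $30.80
Price after first discount:
$154 - $30.80 = $123.20
Second discount:
20% of $123.20 = $24.64
Final price:
$123.20 - $24.64 = $98.56

$98.56


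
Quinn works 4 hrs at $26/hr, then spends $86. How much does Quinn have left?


Calculate earnings:
4 x $26 = $104
Subtract spending:
$104 - $86 = $18

$18


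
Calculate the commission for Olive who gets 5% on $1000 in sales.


Convert rate to decimal:
5% = 0.05
Multiply by sales:
$1000 x 0.05 = $50

$50


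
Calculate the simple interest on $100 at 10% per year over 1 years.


Use the formula I = P x R x T / 100
P x R x T = 100 x 10 x 1 = 1000
I = 1000 / 100 = $10

$10


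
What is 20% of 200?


Convert percentage to decimal:
20% = 0.2
Multiply:
200 x 0.2 = 40

40


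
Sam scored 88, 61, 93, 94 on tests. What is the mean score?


Add the scores:
88 + 61 + 93 + 94 = 336
Divide by the number of tests:
336 / 4 = 84

84


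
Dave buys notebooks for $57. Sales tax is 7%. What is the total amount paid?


Calculate the tax:
7% of $57 = $3.99
Add tax to price:
$57 + $3.99 = $60.99

$60.99


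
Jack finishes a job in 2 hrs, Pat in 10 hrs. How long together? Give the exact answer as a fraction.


Jack's rate: 1/2 of the job per hour
Pat's rate: 1/10 of the job per hour
Combined rate: 1/2 + 1/10 = 3/5 per hour
Time = 1 / (3/5) = 5/3 hours (≈ 1.67 hours)

5/3 hours


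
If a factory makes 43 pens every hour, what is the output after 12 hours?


Production rate: 43 pens per hour
Time: 12 hours
Total: 43 x 12 = 516 pens

516 pens


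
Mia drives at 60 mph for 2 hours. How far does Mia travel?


Use the formula: distance = speed x time
Speed = 60 mph, Time = 2 hours
60 x 2 = 120 miles

120 miles


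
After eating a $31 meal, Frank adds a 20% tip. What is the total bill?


Calculate the tip:
20% of $31 = $6.20
Add tip to meal cost:
$31 + $6.20 = $37.20

$37.20


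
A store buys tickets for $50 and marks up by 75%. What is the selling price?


Calculate the markup amount:
75% of $50 = $37.50
Add to cost:
$50 + $37.50 = $87.50

$87.50


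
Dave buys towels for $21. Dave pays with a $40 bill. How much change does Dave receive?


Start with the amount paid:
$40
Subtract the price:
$40 - $21 = $19

$19


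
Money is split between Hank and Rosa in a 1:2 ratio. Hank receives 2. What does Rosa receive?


Find the multiplier:
2 / 1 = 2
Apply to Rosa's share:
2 x 2 = 4

4


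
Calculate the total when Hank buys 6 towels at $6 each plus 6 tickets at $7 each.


Cost of towels:
6 x $6 = $36
Cost of tickets:
6 x $7 = $42
Add both:
$36 + $42 = $78

$78


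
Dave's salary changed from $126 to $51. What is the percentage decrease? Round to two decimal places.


Find the absolute change:
|51 - 126| = 75
Divide by original and multiply by 100:
75 / 126 x 100 = 59.5238...% ≈ 59.52%

59.52%


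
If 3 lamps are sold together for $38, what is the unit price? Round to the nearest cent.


Total cost: $38
Number of items: 3
Unit price: $38 / 3 = $12.6666... ≈ $12.67

$12.67


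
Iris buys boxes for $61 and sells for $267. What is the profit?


Selling price = $267
Cost price = $61
Profit = selling price - cost price:
Profit = $267 - $61 = $206

$206


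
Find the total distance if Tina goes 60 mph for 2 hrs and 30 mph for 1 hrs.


Leg 1 distance:
60 x 2 = 120 miles
Leg 2 distance:
30 x 1 = 30 miles
Total distance:
120 + 30 = 150 miles

150 miles


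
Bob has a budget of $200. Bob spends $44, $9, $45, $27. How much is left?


Add up expenses:
$44 + $9 + $45 + $27 = $125
Subtract from budget:
$200 - $125 = $75

$75


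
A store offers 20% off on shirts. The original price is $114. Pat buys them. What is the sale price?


Calculate the discount amount:
20% of $114 = $22.80
Subtract from original:
$114 - $22.80 = $91.20

$91.20


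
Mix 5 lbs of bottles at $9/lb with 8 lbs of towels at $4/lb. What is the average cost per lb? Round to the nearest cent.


Cost of bottles:
5 x $9 = $45
Cost of towels:
8 x $4 = $32
Total cost: $45 + $32 = $77
Total weight: 13 lbs
Average: $77 / 13 = $5.9230... ≈ $5.92/lb

$5.92/lb


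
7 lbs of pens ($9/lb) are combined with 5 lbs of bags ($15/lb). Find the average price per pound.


Cost of pens:
7 x $9 = $63
Cost of bags:
5 x $15 = $75
Total cost: $63 + $75 = $138
Total weight: 12 lbs
Average: $138 / 12 = $11.50/lb

$11.50/lb


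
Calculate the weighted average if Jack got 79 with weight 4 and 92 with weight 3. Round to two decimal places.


Weighted sum:
4 x 79 + 3 x 92 = 592
Total weight:
4 + 3 = 7
Weighted average:
592 / 7 = 84.5714... ≈ 84.57

84.57


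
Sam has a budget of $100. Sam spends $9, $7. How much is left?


Add up expenses:
$9 + $7 = $16
Subtract from budget:
$100 - $16 = $84

$84


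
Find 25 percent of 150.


Convert percentage to decimal:
25% = 0.25
Multiply:
150 x 0.25 = 37.5

37.5


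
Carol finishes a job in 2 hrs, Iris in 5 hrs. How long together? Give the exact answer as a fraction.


Carol's rate: 1/2 of the job per hour
Iris's rate: 1/5 of the job per hour
Combined rate: 1/2 + 1/5 = 7/10 per hour
Time = 1 / (7/10) = 10/7 hours (≈ 1.43 hours)

10/7 hours


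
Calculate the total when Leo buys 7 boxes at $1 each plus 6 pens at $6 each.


Cost of boxes:
7 x $1 = $7
Cost of pens:
6 x $6 = $36
Add both:
$7 + $36 = $43

$43


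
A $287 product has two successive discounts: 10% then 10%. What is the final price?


First discount:
10% of $287 = $28.70
Price after first discount:
$287 - $28.70 = $258.30
Second discount:
10% of $258.30 = $25.83
Final price:
$258.30 - $25.83 = $232.47

$232.47


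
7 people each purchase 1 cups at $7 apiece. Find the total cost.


Cost per person:
1 x $7 = $7
Group total:
7 x $7 = $49

$49


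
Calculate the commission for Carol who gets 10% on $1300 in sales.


Convert rate to decimal:
10% = 0.1
Multiply by sales:
$1300 x 0.1 = $130

$130


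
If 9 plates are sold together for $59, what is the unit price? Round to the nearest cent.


Total cost: $59
Number of items: 9
Unit price: $59 / 9 = $6.5555... ≈ $6.56

$6.56


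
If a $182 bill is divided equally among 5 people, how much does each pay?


Total bill: $182
Number of people: 5
Each pays: $182 / 5 = $36.40

$36.40


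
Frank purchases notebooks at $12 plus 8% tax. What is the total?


Calculate the tax:
8% of $12 = $0.96
Add tax to price:
$12 + $0.96 = $12.96

$12.96


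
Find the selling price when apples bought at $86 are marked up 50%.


Calculate the markup amount:
50% of $86 = $43
Add to cost:
$86 + $43 = $129

$129


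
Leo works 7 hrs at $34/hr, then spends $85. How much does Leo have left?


Calculate earnings:
7 x $34 = $238
Subtract spending:
$238 - $85 = $153

$153


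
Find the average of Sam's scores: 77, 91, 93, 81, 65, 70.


Add the scores:
77 + 91 + 93 + 81 + 65 + 70 = 477
Divide by the number of tests:
477 / 6 = 79.5

79.5


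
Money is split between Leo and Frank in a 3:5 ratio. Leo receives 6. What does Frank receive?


Find the multiplier:
6 / 3 = 2
Apply to Frank's share:
5 x 2 = 10

10


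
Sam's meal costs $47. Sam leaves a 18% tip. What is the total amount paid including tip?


Calculate the tip:
18% of $47 = $8.46
Add tip to meal cost:
$47 + $8.46 = $55.46

$55.46


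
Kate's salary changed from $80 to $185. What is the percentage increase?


Find the absolute change:
|185 - 80| = 105
Divide by original and multiply by 100:
105 / 80 x 100 = 131.25%

131.25%


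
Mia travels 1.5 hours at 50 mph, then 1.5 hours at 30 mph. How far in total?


Leg 1 distance:
50 x 1.5 = 75 miles
Leg 2 distance:
30 x 1.5 = 45 miles
Total distance:
75 + 45 = 120 miles

120 miles


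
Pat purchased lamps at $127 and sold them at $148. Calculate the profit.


Selling price = $148
Cost price = $127
Profit = selling price - cost price:
Profit = $148 - $127 = $21

$21


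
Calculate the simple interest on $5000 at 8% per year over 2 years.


Use the formula I = P x R x T / 100
P x R x T = 5000 x 8 x 2 = 80000
I = 80000 / 100 = $800

$800


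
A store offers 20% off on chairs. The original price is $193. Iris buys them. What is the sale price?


Calculate the discount amount:
20% of $193 = $38.60
Subtract from original:
$193 - $38.60 = $154.40

$154.40


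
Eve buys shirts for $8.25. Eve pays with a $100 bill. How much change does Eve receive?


Start with the amount paid:
$100
Subtract the price:
$100 - $8.25 = $91.75

$91.75


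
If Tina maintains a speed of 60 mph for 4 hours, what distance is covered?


Use the formula: distance = speed x time
Speed = 60 mph, Time = 4 hours
60 x 4 = 240 miles

240 miles


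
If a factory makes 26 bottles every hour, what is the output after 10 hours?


Production rate: 26 bottles per hour
Time: 10 hours
Total: 26 x 10 = 260 bottles

260 bottles


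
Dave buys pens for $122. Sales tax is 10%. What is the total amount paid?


Calculate the tax:
10% of $122 = $12.20
Add tax to price:
$122 + $12.20 = $134.20

$134.20


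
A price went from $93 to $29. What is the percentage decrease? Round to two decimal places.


Find the absolute change:
|29 - 93| = 64
Divide by original and multiply by 100:
64 / 93 x 100 = 68.8172...% ≈ 68.82%

68.82%


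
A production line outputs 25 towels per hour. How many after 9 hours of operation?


Production rate: 25 towels per hour
Time: 9 hours
Total: 25 x 9 = 225 towels

225 towels


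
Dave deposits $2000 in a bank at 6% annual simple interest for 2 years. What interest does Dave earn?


Use the formula I = P x R x T / 100
P x R x T = 2000 x 6 x 2 = 24000
I = 24000 / 100 = $240

$240


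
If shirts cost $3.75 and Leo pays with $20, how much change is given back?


Start with the amount paid:
$20
Subtract the price:
$20 - $3.75 = $16.25

$16.25


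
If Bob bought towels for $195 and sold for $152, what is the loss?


Selling price = $152
Cost price = $195
Loss = cost price - selling price:
Loss = $195 - $152 = $43

$43


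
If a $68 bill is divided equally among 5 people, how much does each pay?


Total bill: $68
Number of people: 5
Each pays: $68 / 5 = $13.60

$13.60


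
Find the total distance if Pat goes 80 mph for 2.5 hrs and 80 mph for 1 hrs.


Leg 1 distance:
80 x 2.5 = 200 miles
Leg 2 distance:
80 x 1 = 80 miles
Total distance:
200 + 80 = 280 miles

280 miles


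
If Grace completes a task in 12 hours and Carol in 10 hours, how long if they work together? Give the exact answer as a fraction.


Grace's rate: 1/12 of the job per hour
Carol's rate: 1/10 of the job per hour
Combined rate: 1/12 + 1/10 = 11/60 per hour
Time = 1 / (11/60) = 60/11 hours (≈ 5.45 hours)

60/11 hours


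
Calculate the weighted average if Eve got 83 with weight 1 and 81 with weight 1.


Weighted sum:
1 x 83 + 1 x 81 = 164
Total weight:
1 + 1 = 2
Weighted average:
164 / 2 = 82

82


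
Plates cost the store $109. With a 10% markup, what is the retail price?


Calculate the markup amount:
10% of $109 = $10.90
Add to cost:
$109 + $10.90 = $119.90

$119.90


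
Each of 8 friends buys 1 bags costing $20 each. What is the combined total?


Cost per person:
1 x $20 = $20
Group total:
8 x $20 = $160

$160


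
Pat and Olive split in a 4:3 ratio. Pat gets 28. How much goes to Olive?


Find the multiplier:
28 / 4 = 7
Apply to Olive's share:
3 x 7 = 21

21


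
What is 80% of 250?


Convert percentage to decimal:
80% = 0.8
Multiply:
250 x 0.8 = 200

200


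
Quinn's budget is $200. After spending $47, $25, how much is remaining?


Add up expenses:
$47 + $25 = $72
Subtract from budget:
$200 - $72 = $128

$128


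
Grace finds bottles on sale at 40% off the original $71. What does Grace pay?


Calculate the discount amount:
40% of $71 = $28.40
Subtract from original:
$71 - $28.40 = $42.60

$42.60


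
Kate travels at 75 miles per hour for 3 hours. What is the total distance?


Use the formula: distance = speed x time
Speed = 75 mph, Time = 3 hours
75 x 3 = 225 miles

225 miles


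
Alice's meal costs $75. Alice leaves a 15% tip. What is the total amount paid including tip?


Calculate the tip:
15% of $75 = $11.25
Add tip to meal cost:
$75 + $11.25 = $86.25

$86.25


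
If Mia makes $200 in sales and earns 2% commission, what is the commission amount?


Convert rate to decimal:
2% = 0.02
Multiply by sales:
$200 x 0.02 = $4

$4


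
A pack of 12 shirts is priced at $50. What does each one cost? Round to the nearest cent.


Total cost: $50
Number of items: 12
Unit price: $50 / 12 = $4.1666... ≈ $4.17

$4.17


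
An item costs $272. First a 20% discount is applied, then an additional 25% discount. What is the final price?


First discount:
20% of $272 = $54.40
Price after first discount:
$272 - $54.40 = $217.60
Second discount:
25% of $217.60 = $54.40
Final price:
$217.60 - $54.40 = $163.20

$163.20


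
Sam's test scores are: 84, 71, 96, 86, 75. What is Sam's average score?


Add the scores:
84 + 71 + 96 + 86 + 75 = 412
Divide by the number of tests:
412 / 5 = 82.4

82.4


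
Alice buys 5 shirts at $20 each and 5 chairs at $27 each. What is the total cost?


Cost of shirts:
5 x $20 = $100
Cost of chairs:
5 x $27 = $135
Add both:
$100 + $135 = $235

$235


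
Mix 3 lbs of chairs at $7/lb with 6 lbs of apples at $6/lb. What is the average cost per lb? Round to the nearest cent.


Cost of chairs:
3 x $7 = $21
Cost of apples:
6 x $6 = $36
Total cost: $21 + $36 = $57
Total weight: 9 lbs
Average: $57 / 9 = $6.3333... ≈ $6.33/lb

$6.33/lb


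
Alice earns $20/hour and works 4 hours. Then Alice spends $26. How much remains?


Calculate earnings:
4 x $20 = $80
Subtract spending:
$80 - $26 = $54

$54


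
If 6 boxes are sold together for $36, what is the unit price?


Total cost: $36
Number of items: 6
Unit price: $36 / 6 = $6

$6


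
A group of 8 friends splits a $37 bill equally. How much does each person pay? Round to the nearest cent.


Total bill: $37
Number of people: 8
Each pays: $37 / 8 = $4.625 ≈ $4.63

$4.63


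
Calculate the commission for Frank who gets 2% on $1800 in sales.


Convert rate to decimal:
2% = 0.02
Multiply by sales:
$1800 x 0.02 = $36

$36


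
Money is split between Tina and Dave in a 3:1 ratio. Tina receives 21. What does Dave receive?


Find the multiplier:
21 / 3 = 7
Apply to Dave's share:
1 x 7 = 7

7


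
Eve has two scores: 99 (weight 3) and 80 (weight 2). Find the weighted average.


Weighted sum:
3 x 99 + 2 x 80 = 457
Total weight:
3 + 2 = 5
Weighted average:
457 / 5 = 91.4

91.4


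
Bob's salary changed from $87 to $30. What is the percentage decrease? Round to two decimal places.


Find the absolute change:
|30 - 87| = 57
Divide by original and multiply by 100:
57 / 87 x 100 = 65.5172...% ≈ 65.52%

65.52%


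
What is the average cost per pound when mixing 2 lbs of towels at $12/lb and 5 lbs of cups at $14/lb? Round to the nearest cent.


Cost of towels:
2 x $12 = $24
Cost of cups:
5 x $14 = $70
Total cost: $24 + $70 = $94
Total weight: 7 lbs
Average: $94 / 7 = $13.4285... ≈ $13.43/lb

$13.43/lb


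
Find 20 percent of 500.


Convert percentage to decimal:
20% = 0.2
Multiply:
500 x 0.2 = 100

100


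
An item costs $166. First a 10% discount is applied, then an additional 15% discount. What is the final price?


First discount:
10% of $166 = $16.60
Price after first discount:
$166 - $16.60 = $149.40
Second discount:
15% of $149.40 = $22.41
Final price:
$149.40 - $22.41 = $126.99

$126.99


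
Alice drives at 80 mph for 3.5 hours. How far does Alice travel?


Use the formula: distance = speed x time
Speed = 80 mph, Time = 3.5 hours
80 x 3.5 = 280 miles

280 miles


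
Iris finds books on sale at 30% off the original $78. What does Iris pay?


Calculate the discount amount:
30% of $78 = $23.40
Subtract from original:
$78 - $23.40 = $54.60

$54.60


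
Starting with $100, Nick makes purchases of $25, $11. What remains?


Add up expenses:
$25 + $11 = $36
Subtract from budget:
$100 - $36 = $64

$64


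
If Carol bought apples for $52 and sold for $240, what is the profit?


Selling price = $240
Cost price = $52
Profit = selling price - cost price:
Profit = $240 - $52 = $188

$188


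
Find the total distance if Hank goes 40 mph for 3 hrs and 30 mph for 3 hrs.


Leg 1 distance:
40 x 3 = 120 miles
Leg 2 distance:
30 x 3 = 90 miles
Total distance:
120 + 90 = 210 miles

210 miles


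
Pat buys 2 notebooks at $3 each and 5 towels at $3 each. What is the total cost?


Cost of notebooks:
2 x $3 = $6
Cost of towels:
5 x $3 = $15
Add both:
$6 + $15 = $21

$21


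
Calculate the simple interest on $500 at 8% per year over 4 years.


Use the formula I = P x R x T / 100
P x R x T = 500 x 8 x 4 = 16000
I = 16000 / 100 = $160

$160


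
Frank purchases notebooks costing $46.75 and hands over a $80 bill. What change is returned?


Start with the amount paid:
$80
Subtract the price:
$80 - $46.75 = $33.25

$33.25


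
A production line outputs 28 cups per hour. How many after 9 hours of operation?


Production rate: 28 cups per hour
Time: 9 hours
Total: 28 x 9 = 252 cups

252 cups


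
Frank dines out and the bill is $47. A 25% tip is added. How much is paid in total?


Calculate the tip:
25% of $47 = $11.75
Add tip to meal cost:
$47 + $11.75 = $58.75

$58.75


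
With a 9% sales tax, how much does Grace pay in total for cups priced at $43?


Calculate the tax:
9% of $43 = $3.87
Add tax to price:
$43 + $3.87 = $46.87

$46.87


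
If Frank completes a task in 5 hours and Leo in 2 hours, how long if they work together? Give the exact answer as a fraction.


Frank's rate: 1/5 of the job per hour
Leo's rate: 1/2 of the job per hour
Combined rate: 1/5 + 1/2 = 7/10 per hour
Time = 1 / (7/10) = 10/7 hours (≈ 1.43 hours)

10/7 hours


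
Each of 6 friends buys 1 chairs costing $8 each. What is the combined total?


Cost per person:
1 x $8 = $8
Group total:
6 x $8 = $48

$48


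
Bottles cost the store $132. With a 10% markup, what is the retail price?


Calculate the markup amount:
10% of $132 = $13.20
Add to cost:
$132 + $13.20 = $145.20

$145.20


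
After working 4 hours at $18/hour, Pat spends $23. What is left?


Calculate earnings:
4 x $18 = $72
Subtract spending:
$72 - $23 = $49

$49


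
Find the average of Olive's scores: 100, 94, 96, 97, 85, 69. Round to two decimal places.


Add the scores:
100 + 94 + 96 + 97 + 85 + 69 = 541
Divide by the number of tests:
541 / 6 = 90.1666... ≈ 90.17

90.17


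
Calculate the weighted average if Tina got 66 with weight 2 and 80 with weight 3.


Weighted sum:
2 x 66 + 3 x 80 = 372
Total weight:
2 + 3 = 5
Weighted average:
372 / 5 = 74.4

74.4


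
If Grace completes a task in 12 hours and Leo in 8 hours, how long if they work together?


Grace's rate: 1/12 of the job per hour
Leo's rate: 1/8 of the job per hour
Combined rate: 1/12 + 1/8 = 5/24 per hour
Time = 1 / (5/24) = 24/5 = 4.8 hours

4.8 hours


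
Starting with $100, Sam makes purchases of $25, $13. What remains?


Add up expenses:
$25 + $13 = $38
Subtract from budget:
$100 - $38 = $62

$62


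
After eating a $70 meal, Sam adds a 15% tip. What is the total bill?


Calculate the tip:
15% of $70 = $10.50
Add tip to meal cost:
$70 + $10.50 = $80.50

$80.50


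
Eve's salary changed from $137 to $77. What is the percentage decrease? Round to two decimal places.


Find the absolute change:
|77 - 137| = 60
Divide by original and multiply by 100:
60 / 137 x 100 = 43.7956...% ≈ 43.8%

43.8%


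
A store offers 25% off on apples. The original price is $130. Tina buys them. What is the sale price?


Calculate the discount amount:
25% of $130 = $32.50
Subtract from original:
$130 - $32.50 = $97.50

$97.50


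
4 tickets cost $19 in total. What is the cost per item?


Total cost: $19
Number of items: 4
Unit price: $19 / 4 = $4.75

$4.75


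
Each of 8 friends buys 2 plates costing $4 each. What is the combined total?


Cost per person:
2 x $4 = $8
Group total:
8 x $8 = $64

$64


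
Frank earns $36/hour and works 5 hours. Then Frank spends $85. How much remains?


Calculate earnings:
5 x $36 = $180
Subtract spending:
$180 - $85 = $95

$95


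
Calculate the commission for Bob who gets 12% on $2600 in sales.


Convert rate to decimal:
12% = 0.12
Multiply by sales:
$2600 x 0.12 = $312

$312


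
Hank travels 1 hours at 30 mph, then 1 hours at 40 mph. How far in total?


Leg 1 distance:
30 x 1 = 30 miles
Leg 2 distance:
40 x 1 = 40 miles
Total distance:
30 + 40 = 70 miles

70 miles


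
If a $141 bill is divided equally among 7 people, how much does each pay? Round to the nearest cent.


Total bill: $141
Number of people: 7
Each pays: $141 / 7 = $20.1428... ≈ $20.14

$20.14


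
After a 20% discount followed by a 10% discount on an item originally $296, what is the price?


First discount:
20% of $296 = $59.20
Price after first discount:
$296 - $59.20 = $236.80
Second discount:
10% of $236.80 = $23.68
Final price:
$236.80 - $23.68 = $213.12

$213.12


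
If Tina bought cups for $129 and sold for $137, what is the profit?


Selling price = $137
Cost price = $129
Profit = selling price - cost price:
Profit = $137 - $129 = $8

$8


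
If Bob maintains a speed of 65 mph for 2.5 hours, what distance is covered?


Use the formula: distance = speed x time
Speed = 65 mph, Time = 2.5 hours
65 x 2.5 = 162.5 miles

162.5 miles


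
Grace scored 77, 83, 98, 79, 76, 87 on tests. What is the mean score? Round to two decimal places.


Add the scores:
77 + 83 + 98 + 79 + 76 + 87 = 500
Divide by the number of tests:
500 / 6 = 83.3333... ≈ 83.33

83.33


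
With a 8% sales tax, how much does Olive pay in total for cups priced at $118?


Calculate the tax:
8% of $118 = $9.44
Add tax to price:
$118 + $9.44 = $127.44

$127.44


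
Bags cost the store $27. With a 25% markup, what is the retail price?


Calculate the markup amount:
25% of $27 = $6.75
Add to cost:
$27 + $6.75 = $33.75

$33.75


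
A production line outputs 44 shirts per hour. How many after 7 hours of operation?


Production rate: 44 shirts per hour
Time: 7 hours
Total: 44 x 7 = 308 shirts

308 shirts


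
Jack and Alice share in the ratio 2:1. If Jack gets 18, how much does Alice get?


Find the multiplier:
18 / 2 = 9
Apply to Alice's share:
1 x 9 = 9

9


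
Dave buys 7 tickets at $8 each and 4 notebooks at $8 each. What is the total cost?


Cost of tickets:
7 x $8 = $56
Cost of notebooks:
4 x $8 = $32
Add both:
$56 + $32 = $88

$88


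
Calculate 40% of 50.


Convert percentage to decimal:
40% = 0.4
Multiply:
50 x 0.4 = 20

20


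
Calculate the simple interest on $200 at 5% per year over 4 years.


Use the formula I = P x R x T / 100
P x R x T = 200 x 5 x 4 = 4000
I = 4000 / 100 = $40

$40


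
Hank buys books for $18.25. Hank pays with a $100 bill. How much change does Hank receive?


Start with the amount paid:
$100
Subtract the price:
$100 - $18.25 = $81.75

$81.75


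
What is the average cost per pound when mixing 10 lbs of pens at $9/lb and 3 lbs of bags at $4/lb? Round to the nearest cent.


Cost of pens:
10 x $9 = $90
Cost of bags:
3 x $4 = $12
Total cost: $90 + $12 = $102
Total weight: 13 lbs
Average: $102 / 13 = $7.8461... ≈ $7.85/lb

$7.85/lb


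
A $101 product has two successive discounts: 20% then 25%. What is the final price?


First discount:
20% of $101 = $20.20
Price after first discount:
$101 - $20.20 = $80.80
Second discount:
25% of $80.80 = $20.20
Final price:
$80.80 - $20.20 = $60.60

$60.60


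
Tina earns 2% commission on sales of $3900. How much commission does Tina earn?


Convert rate to decimal:
2% = 0.02
Multiply by sales:
$3900 x 0.02 = $78

$78


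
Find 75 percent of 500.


Convert percentage to decimal:
75% = 0.75
Multiply:
500 x 0.75 = 375

375


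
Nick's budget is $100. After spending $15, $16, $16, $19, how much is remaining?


Add up expenses:
$15 + $16 + $16 + $19 = $66
Subtract from budget:
$100 - $66 = $34

$34


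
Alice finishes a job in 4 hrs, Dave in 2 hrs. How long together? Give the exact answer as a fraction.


Alice's rate: 1/4 of the job per hour
Dave's rate: 1/2 of the job per hour
Combined rate: 1/4 + 1/2 = 3/4 per hour
Time = 1 / (3/4) = 4/3 hours (≈ 1.33 hours)

4/3 hours


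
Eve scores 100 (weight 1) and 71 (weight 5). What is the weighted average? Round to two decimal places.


Weighted sum:
1 x 100 + 5 x 71 = 455
Total weight:
1 + 5 = 6
Weighted average:
455 / 6 = 75.8333... ≈ 75.83

75.83


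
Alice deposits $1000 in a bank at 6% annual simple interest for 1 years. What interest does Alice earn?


Use the formula I = P x R x T / 100
P x R x T = 1000 x 6 x 1 = 6000
I = 6000 / 100 = $60

$60


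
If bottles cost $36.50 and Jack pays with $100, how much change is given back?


Start with the amount paid:
$100
Subtract the price:
$100 - $36.50 = $63.50

$63.50


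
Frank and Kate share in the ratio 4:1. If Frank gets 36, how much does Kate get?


Find the multiplier:
36 / 4 = 9
Apply to Kate's share:
1 x 9 = 9

9


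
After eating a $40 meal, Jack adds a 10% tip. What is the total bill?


Calculate the tip:
10% of $40 = $4
Add tip to meal cost:
$40 + $4 = $44

$44


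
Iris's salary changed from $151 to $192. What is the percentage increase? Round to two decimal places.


Find the absolute change:
|192 - 151| = 41
Divide by original and multiply by 100:
41 / 151 x 100 = 27.1523...% ≈ 27.15%

27.15%


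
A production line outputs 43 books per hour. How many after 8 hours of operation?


Production rate: 43 books per hour
Time: 8 hours
Total: 43 x 8 = 344 books

344 books


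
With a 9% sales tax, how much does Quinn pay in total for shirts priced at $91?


Calculate the tax:
9% of $91 = $8.19
Add tax to price:
$91 + $8.19 = $99.19

$99.19


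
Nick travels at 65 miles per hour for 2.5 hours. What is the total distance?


Use the formula: distance = speed x time
Speed = 65 mph, Time = 2.5 hours
65 x 2.5 = 162.5 miles

162.5 miles


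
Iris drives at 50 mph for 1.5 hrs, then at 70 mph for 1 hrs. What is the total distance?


Leg 1 distance:
50 x 1.5 = 75 miles
Leg 2 distance:
70 x 1 = 70 miles
Total distance:
75 + 70 = 145 miles

145 miles


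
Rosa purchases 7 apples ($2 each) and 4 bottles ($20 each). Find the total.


Cost of apples:
7 x $2 = $14
Cost of bottles:
4 x $20 = $80
Add both:
$14 + $80 = $94

$94


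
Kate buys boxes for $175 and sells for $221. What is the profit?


Selling price = $221
Cost price = $175
Profit = selling price - cost price:
Profit = $221 - $175 = $46

$46


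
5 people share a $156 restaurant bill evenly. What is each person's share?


Total bill: $156
Number of people: 5
Each pays: $156 / 5 = $31.20

$31.20


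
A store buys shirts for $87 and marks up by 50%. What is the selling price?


Calculate the markup amount:
50% of $87 = $43.50
Add to cost:
$87 + $43.50 = $130.50

$130.50


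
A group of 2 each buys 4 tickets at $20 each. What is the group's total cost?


Cost per person:
4 x $20 = $80
Group total:
2 x $80 = $160

$160


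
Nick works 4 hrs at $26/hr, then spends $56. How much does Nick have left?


Calculate earnings:
4 x $26 = $104
Subtract spending:
$104 - $56 = $48

$48


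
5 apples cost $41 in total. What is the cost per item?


Total cost: $41
Number of items: 5
Unit price: $41 / 5 = $8.20

$8.20


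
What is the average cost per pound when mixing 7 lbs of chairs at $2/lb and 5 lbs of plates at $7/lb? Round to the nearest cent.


Cost of chairs:
7 x $2 = $14
Cost of plates:
5 x $7 = $35
Total cost: $14 + $35 = $49
Total weight: 12 lbs
Average: $49 / 12 = $4.0833... ≈ $4.08/lb

$4.08/lb


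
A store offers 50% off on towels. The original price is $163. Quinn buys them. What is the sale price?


Calculate the discount amount:
50% of $163 = $81.50
Subtract from original:
$163 - $81.50 = $81.50

$81.50


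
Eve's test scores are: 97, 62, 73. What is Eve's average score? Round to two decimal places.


Add the scores:
97 + 62 + 73 = 232
Divide by the number of tests:
232 / 3 = 77.3333... ≈ 77.33

77.33


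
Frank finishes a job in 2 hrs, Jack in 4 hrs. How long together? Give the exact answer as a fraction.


Frank's rate: 1/2 of the job per hour
Jack's rate: 1/4 of the job per hour
Combined rate: 1/2 + 1/4 = 3/4 per hour
Time = 1 / (3/4) = 4/3 hours (≈ 1.33 hours)

4/3 hours


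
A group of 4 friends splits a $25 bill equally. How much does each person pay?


Total bill: $25
Number of people: 4
Each pays: $25 / 4 = $6.25

$6.25


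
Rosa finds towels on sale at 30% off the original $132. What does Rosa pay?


Calculate the discount amount:
30% of $132 = $39.60
Subtract from original:
$132 - $39.60 = $92.40

$92.40


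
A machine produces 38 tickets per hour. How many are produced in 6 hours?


Production rate: 38 tickets per hour
Time: 6 hours
Total: 38 x 6 = 228 tickets

228 tickets


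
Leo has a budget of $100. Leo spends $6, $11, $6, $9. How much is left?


Add up expenses:
$6 + $11 + $6 + $9 = $32
Subtract from budget:
$100 - $32 = $68

$68


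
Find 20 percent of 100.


Convert percentage to decimal:
20% = 0.2
Multiply:
100 x 0.2 = 20

20


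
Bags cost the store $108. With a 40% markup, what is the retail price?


Calculate the markup amount:
40% of $108 = $43.20
Add to cost:
$108 + $43.20 = $151.20

$151.20


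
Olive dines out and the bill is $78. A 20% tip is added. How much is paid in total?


Calculate the tip:
20% of $78 = $15.60
Add tip to meal cost:
$78 + $15.60 = $93.60

$93.60


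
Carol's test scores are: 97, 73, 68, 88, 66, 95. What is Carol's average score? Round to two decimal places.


Add the scores:
97 + 73 + 68 + 88 + 66 + 95 = 487
Divide by the number of tests:
487 / 6 = 81.1666... ≈ 81.17

81.17


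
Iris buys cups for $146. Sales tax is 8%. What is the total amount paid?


Calculate the tax:
8% of $146 = $11.68
Add tax to price:
$146 + $11.68 = $157.68

$157.68


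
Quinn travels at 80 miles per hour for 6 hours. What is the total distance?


Use the formula: distance = speed x time
Speed = 80 mph, Time = 6 hours
80 x 6 = 480 miles

480 miles


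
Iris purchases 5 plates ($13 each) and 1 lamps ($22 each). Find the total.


Cost of plates:
5 x $13 = $65
Cost of lamps:
1 x $22 = $22
Add both:
$65 + $22 = $87

$87


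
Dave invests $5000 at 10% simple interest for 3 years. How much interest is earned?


Use the formula I = P x R x T / 100
P x R x T = 5000 x 10 x 3 = 150000
I = 150000 / 100 = $1500

$1500


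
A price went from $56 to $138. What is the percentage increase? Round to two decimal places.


Find the absolute change:
|138 - 56| = 82
Divide by original and multiply by 100:
82 / 56 x 100 = 146.4285...% ≈ 146.43%

146.43%


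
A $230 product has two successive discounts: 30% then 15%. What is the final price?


First discount:
30% of $230 = $69
Price after first discount:
$230 - $69 = $161
Second discount:
15% of $161 = $24.15
Final price:
$161 - $24.15 = $136.85

$136.85


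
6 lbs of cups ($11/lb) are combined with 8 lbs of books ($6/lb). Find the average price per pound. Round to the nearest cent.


Cost of cups:
6 x $11 = $66
Cost of books:
8 x $6 = $48
Total cost: $66 + $48 = $114
Total weight: 14 lbs
Average: $114 / 14 = $8.1428... ≈ $8.14/lb

$8.14/lb


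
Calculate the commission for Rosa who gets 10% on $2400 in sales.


Convert rate to decimal:
10% = 0.1
Multiply by sales:
$2400 x 0.1 = $240

$240


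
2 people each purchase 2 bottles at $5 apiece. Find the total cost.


Cost per person:
2 x $5 = $10
Group total:
2 x $10 = $20

$20


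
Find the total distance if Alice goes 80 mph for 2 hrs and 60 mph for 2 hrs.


Leg 1 distance:
80 x 2 = 160 miles
Leg 2 distance:
60 x 2 = 120 miles
Total distance:
160 + 120 = 280 miles

280 miles


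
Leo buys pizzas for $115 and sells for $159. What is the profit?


Selling price = $159
Cost price = $115
Profit = selling price - cost price:
Profit = $159 - $115 = $44

$44


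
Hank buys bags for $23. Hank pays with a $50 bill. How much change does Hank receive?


Start with the amount paid:
$50
Subtract the price:
$50 - $23 = $27

$27


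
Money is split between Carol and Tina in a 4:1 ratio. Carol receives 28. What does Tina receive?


Find the multiplier:
28 / 4 = 7
Apply to Tina's share:
1 x 7 = 7

7


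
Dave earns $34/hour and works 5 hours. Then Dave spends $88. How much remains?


Calculate earnings:
5 x $34 = $170
Subtract spending:
$170 - $88 = $82

$82


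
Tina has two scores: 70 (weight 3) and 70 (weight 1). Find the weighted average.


Weighted sum:
3 x 70 + 1 x 70 = 280
Total weight:
3 + 1 = 4
Weighted average:
280 / 4 = 70

70


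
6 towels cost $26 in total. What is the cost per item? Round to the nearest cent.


Total cost: $26
Number of items: 6
Unit price: $26 / 6 = $4.3333... ≈ $4.33

$4.33


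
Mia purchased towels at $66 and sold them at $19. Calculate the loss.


Selling price = $19
Cost price = $66
Loss = cost price - selling price:
Loss = $66 - $19 = $47

$47


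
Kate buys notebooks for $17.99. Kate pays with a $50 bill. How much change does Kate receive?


Start with the amount paid:
$50
Subtract the price:
$50 - $17.99 = $32.01

$32.01


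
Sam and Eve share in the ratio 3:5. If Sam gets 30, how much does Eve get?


Find the multiplier:
30 / 3 = 10
Apply to Eve's share:
5 x 10 = 50

50


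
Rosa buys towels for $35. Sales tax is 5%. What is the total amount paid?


Calculate the tax:
5% of $35 = $1.75
Add tax to price:
$35 + $1.75 = $36.75

$36.75


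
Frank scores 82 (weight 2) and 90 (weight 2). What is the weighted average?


Weighted sum:
2 x 82 + 2 x 90 = 344
Total weight:
2 + 2 = 4
Weighted average:
344 / 4 = 86

86


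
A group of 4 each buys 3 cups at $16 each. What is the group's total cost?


Cost per person:
3 x $16 = $48
Group total:
4 x $48 = $192

$192


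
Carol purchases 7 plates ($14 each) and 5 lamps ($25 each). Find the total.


Cost of plates:
7 x $14 = $98
Cost of lamps:
5 x $25 = $125
Add both:
$98 + $125 = $223

$223


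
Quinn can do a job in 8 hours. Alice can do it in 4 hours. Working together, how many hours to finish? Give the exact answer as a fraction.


Quinn's rate: 1/8 of the job per hour
Alice's rate: 1/4 of the job per hour
Combined rate: 1/8 + 1/4 = 3/8 per hour
Time = 1 / (3/8) = 8/3 hours (≈ 2.67 hours)

8/3 hours


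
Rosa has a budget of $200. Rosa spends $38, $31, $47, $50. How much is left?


Add up expenses:
$38 + $31 + $47 + $50 = $166
Subtract from budget:
$200 - $166 = $34

$34


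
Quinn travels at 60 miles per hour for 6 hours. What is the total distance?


Use the formula: distance = speed x time
Speed = 60 mph, Time = 6 hours
60 x 6 = 360 miles

360 miles


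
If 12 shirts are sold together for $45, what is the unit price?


Total cost: $45
Number of items: 12
Unit price: $45 / 12 = $3.75

$3.75


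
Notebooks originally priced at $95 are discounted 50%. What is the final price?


Calculate the discount amount:
50% of $95 = $47.50
Subtract from original:
$95 - $47.50 = $47.50

$47.50


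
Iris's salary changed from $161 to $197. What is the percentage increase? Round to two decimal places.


Find the absolute change:
|197 - 161| = 36
Divide by original and multiply by 100:
36 / 161 x 100 = 22.3602...% ≈ 22.36%

22.36%


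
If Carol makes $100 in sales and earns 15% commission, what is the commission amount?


Convert rate to decimal:
15% = 0.15
Multiply by sales:
$100 x 0.15 = $15

$15


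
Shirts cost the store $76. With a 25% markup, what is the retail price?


Calculate the markup amount:
25% of $76 = $19
Add to cost:
$76 + $19 = $95

$95


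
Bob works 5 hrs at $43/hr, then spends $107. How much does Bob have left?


Calculate earnings:
5 x $43 = $215
Subtract spending:
$215 - $107 = $108

$108


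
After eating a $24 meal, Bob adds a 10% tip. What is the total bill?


Calculate the tip:
10% of $24 = $2.40
Add tip to meal cost:
$24 + $2.40 = $26.40

$26.40


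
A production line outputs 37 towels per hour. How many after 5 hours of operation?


Production rate: 37 towels per hour
Time: 5 hours
Total: 37 x 5 = 185 towels

185 towels


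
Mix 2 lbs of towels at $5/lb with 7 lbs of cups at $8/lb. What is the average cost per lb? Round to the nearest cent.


Cost of towels:
2 x $5 = $10
Cost of cups:
7 x $8 = $56
Total cost: $10 + $56 = $66
Total weight: 9 lbs
Average: $66 / 9 = $7.3333... ≈ $7.33/lb

$7.33/lb


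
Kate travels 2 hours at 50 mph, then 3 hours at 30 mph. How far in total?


Leg 1 distance:
50 x 2 = 100 miles
Leg 2 distance:
30 x 3 = 90 miles
Total distance:
100 + 90 = 190 miles

190 miles


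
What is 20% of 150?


Convert percentage to decimal:
20% = 0.2
Multiply:
150 x 0.2 = 30

30


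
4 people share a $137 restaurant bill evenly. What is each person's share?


Total bill: $137
Number of people: 4
Each pays: $137 / 4 = $34.25

$34.25


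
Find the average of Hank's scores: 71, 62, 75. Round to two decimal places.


Add the scores:
71 + 62 + 75 = 208
Divide by the number of tests:
208 / 3 = 69.3333... ≈ 69.33

69.33


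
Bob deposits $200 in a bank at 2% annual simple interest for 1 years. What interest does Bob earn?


Use the formula I = P x R x T / 100
P x R x T = 200 x 2 x 1 = 400
I = 400 / 100 = $4

$4


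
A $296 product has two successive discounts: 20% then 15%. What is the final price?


First discount:
20% of $296 = $59.20
Price after first discount:
$296 - $59.20 = $236.80
Second discount:
15% of $236.80 = $35.52
Final price:
$236.80 - $35.52 = $201.28

$201.28
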